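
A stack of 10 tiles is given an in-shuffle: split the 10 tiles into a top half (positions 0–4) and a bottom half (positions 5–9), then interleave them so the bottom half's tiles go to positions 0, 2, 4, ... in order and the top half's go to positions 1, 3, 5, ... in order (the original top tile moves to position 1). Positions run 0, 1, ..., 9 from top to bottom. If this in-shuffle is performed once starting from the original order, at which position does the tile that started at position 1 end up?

3

Track the tile's position through each in-shuffle:
1 → 3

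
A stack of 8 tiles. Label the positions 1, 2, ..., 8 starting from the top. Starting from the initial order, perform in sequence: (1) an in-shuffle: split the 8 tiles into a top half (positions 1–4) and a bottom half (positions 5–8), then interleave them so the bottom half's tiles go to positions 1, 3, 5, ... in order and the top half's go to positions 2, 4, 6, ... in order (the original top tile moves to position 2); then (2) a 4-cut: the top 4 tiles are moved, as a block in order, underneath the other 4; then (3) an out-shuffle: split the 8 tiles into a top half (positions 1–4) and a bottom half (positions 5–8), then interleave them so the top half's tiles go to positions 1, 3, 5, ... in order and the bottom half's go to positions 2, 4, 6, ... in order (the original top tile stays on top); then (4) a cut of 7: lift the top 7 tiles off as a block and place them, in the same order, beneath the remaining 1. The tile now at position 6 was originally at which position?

Undo the operations in reverse order, starting from position 6:
  undo op 4 (cut 7): 6 ← 5
  undo op 3 (out-shuffle, from top half): 5 ← 3
  undo op 2 (cut 4): 3 ← 7
  undo op 1 (in-shuffle, from bottom half): 7 ← 8
So the tile at position 6 came from original position 8.

8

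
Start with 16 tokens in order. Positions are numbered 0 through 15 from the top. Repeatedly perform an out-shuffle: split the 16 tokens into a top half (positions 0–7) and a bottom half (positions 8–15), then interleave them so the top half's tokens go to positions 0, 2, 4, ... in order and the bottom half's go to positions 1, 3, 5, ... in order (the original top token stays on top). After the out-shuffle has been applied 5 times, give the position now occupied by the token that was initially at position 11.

Track the token's position through each out-shuffle:
11 → 7 → 14 → 13 → 11 → 7

7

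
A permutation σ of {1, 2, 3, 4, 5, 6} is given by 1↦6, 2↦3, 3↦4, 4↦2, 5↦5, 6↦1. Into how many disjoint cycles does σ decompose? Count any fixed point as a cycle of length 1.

Cycle decomposition: (1 6) (2 3 4) (5).
3 cycles.

3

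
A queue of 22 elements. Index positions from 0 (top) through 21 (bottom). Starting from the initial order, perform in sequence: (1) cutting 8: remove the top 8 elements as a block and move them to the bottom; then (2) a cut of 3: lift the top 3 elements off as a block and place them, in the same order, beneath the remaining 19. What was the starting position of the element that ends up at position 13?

2

Undo the operations in reverse order, starting from position 13:
  undo op 2 (cut 3): 13 ← 16
  undo op 1 (cut 8): 16 ← 2
So the element at position 13 came from original position 2.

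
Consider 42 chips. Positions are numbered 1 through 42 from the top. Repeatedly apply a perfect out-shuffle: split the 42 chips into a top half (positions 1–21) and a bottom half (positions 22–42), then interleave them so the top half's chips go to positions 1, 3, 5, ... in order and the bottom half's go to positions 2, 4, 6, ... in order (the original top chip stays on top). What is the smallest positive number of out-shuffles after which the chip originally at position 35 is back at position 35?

Follow position 35 under repeated out-shuffles:
35 → 28 → 14 → 27 → 12 → 23 → 4 → 7 → 13 → 25 → 8 → 15 → 29 → 16 → 31 → 20 → 39 → 36 → 30 → 18 → 35
It first returns after 20 out-shuffles.

20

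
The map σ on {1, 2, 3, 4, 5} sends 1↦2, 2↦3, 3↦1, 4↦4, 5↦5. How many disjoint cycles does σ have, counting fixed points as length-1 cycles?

Cycle decomposition: (1 2 3) (4) (5).
3 cycles.

3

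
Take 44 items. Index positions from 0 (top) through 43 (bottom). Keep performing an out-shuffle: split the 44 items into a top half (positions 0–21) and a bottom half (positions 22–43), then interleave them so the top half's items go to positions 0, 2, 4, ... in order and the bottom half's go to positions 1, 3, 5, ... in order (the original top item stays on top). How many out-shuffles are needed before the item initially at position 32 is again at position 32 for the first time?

14

Follow position 32 under repeated out-shuffles:
32 → 21 → 42 → 41 → 39 → 35 → 27 → 11 → 22 → 1 → 2 → 4 → 8 → 16 → 32
It first returns after 14 out-shuffles.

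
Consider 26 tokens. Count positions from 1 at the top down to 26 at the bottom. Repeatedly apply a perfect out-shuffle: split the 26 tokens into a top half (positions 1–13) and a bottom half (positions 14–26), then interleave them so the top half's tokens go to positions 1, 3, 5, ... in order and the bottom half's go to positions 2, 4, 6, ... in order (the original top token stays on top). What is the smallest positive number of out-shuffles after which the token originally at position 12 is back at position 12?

20

Follow position 12 under repeated out-shuffles:
12 → 23 → 20 → 14 → 2 → 3 → 5 → 9 → 17 → 8 → 15 → 4 → 7 → 13 → 25 → 24 → 22 → 18 → 10 → 19 → 12
It first returns after 20 out-shuffles.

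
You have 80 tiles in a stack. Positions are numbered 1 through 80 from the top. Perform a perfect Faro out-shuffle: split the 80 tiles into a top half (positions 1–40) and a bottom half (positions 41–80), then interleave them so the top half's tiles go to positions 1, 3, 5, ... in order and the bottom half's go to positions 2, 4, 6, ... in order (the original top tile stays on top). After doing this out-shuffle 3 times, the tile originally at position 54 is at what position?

30

Track the tile's position through each out-shuffle:
54 → 28 → 55 → 30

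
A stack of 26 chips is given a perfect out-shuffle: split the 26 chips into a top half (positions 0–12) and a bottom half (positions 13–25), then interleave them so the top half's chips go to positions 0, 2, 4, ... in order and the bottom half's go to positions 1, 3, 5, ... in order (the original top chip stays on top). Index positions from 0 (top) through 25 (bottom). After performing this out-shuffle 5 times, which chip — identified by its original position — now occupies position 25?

Work backwards from position 25, undoing one out-shuffle at a time:
25 ← 25 ← 25 ← 25 ← 25 ← 25
So the chip now at position 25 started at position 25.

25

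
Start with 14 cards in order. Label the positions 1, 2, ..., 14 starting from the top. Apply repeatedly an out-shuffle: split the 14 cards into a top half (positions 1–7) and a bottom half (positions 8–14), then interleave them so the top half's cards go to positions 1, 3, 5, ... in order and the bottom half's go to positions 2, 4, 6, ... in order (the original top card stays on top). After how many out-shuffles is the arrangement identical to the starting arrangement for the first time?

The out-shuffle permutes the 14 positions with cycle lengths [1, 1, 12].
Every card is home exactly when every cycle has completed a whole number of laps, i.e. after lcm(1, 12) = 12 out-shuffles.

12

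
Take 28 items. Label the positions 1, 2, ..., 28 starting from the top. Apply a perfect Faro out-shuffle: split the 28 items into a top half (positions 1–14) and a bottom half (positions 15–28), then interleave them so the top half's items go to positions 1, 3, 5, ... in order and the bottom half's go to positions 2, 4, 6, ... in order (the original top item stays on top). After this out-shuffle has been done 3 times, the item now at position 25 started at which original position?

4

Work backwards from position 25, undoing one out-shuffle at a time:
25 ← 13 ← 7 ← 4
So the item now at position 25 started at position 4.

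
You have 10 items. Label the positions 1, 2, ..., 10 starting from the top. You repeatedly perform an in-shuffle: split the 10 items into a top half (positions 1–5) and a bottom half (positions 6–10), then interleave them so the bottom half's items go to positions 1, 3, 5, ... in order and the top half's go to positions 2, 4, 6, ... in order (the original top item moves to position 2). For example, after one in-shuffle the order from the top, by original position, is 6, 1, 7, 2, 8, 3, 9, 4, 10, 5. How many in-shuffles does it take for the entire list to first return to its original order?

The in-shuffle permutes the 10 positions with cycle lengths [10].
Every item is home exactly when every cycle has completed a whole number of laps, i.e. after lcm(10) = 10 in-shuffles.

10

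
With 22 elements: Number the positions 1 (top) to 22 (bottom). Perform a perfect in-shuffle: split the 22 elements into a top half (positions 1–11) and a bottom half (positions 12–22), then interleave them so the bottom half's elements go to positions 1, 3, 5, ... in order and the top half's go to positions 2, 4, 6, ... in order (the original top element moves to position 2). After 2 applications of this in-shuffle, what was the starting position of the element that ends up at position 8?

2

Work backwards from position 8, undoing one in-shuffle at a time:
8 ← 4 ← 2
So the element now at position 8 started at position 2.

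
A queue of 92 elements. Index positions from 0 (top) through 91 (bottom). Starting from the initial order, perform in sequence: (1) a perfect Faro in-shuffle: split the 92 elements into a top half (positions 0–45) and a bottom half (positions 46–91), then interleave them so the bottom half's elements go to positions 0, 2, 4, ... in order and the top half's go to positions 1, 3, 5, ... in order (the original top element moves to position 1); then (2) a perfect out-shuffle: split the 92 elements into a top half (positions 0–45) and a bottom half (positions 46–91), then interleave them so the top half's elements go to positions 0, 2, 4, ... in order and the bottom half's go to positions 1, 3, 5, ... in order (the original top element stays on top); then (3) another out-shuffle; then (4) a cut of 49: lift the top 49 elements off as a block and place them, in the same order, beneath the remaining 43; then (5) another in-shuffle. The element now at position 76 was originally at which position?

Undo the operations in reverse order, starting from position 76:
  undo op 5 (in-shuffle, from bottom half): 76 ← 84
  undo op 4 (cut 49): 84 ← 41
  undo op 3 (out-shuffle, from bottom half): 41 ← 66
  undo op 2 (out-shuffle, from top half): 66 ← 33
  undo op 1 (in-shuffle, from top half): 33 ← 16
So the element at position 76 came from original position 16.

16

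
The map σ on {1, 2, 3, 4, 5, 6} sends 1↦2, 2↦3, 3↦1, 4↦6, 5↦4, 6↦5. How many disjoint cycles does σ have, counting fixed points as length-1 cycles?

Cycle decomposition: (1 2 3) (4 6 5).
2 cycles.

2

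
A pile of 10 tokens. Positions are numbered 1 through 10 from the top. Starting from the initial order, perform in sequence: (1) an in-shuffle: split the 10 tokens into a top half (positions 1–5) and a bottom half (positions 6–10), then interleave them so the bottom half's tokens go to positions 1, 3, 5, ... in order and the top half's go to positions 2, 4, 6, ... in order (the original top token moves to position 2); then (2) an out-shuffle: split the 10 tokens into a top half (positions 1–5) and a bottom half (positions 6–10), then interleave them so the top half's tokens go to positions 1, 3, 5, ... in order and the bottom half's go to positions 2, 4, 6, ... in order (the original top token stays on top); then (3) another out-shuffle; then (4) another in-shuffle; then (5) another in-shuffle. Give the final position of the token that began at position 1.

9

Track the token from position 1 forward through each operation:
  after op 1 (in-shuffle): 1 → 2
  after op 2 (out-shuffle): 2 → 3
  after op 3 (out-shuffle): 3 → 5
  after op 4 (in-shuffle): 5 → 10
  after op 5 (in-shuffle): 10 → 9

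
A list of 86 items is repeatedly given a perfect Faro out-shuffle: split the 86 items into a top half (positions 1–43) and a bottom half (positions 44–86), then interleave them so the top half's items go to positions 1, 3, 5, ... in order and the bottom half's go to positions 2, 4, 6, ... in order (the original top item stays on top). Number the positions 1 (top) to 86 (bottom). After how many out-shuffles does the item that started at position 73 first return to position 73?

8

Follow position 73 under repeated out-shuffles:
73 → 60 → 34 → 67 → 48 → 10 → 19 → 37 → 73
It first returns after 8 out-shuffles.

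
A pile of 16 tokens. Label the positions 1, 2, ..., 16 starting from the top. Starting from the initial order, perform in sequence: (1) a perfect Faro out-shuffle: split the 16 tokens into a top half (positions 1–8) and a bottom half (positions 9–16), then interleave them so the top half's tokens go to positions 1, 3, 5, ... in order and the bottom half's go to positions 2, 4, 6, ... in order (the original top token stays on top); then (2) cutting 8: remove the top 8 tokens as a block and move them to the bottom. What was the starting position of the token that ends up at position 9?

Undo the operations in reverse order, starting from position 9:
  undo op 2 (cut 8): 9 ← 1
  undo op 1 (out-shuffle, from top half): 1 ← 1
So the token at position 9 came from original position 1.

1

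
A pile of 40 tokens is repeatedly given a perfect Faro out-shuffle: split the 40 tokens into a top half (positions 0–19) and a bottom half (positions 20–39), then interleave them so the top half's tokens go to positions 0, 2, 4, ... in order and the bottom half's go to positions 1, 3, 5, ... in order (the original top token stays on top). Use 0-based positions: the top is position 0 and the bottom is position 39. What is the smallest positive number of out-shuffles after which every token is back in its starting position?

The out-shuffle permutes the 40 positions with cycle lengths [1, 1, 2, 12, 12, 12].
Every token is home exactly when every cycle has completed a whole number of laps, i.e. after lcm(1, 2, 12) = 12 out-shuffles.

12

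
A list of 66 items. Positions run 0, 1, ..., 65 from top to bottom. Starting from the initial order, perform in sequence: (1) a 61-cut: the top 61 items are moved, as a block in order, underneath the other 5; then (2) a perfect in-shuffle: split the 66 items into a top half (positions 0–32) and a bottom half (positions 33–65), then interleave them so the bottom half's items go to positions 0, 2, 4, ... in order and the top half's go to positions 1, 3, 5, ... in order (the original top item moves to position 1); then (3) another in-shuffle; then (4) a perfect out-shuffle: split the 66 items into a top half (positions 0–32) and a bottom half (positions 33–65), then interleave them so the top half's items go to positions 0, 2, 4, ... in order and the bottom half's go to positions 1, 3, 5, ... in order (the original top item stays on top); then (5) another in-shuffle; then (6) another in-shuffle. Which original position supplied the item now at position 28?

Undo the operations in reverse order, starting from position 28:
  undo op 6 (in-shuffle, from bottom half): 28 ← 47
  undo op 5 (in-shuffle, from top half): 47 ← 23
  undo op 4 (out-shuffle, from bottom half): 23 ← 44
  undo op 3 (in-shuffle, from bottom half): 44 ← 55
  undo op 2 (in-shuffle, from top half): 55 ← 27
  undo op 1 (cut 61): 27 ← 22
So the item at position 28 came from original position 22.

22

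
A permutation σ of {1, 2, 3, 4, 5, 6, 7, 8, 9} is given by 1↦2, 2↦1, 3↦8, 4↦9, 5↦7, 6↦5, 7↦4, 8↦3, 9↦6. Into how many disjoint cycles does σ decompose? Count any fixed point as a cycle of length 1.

Cycle decomposition: (1 2) (3 8) (4 9 6 5 7).
3 cycles.

3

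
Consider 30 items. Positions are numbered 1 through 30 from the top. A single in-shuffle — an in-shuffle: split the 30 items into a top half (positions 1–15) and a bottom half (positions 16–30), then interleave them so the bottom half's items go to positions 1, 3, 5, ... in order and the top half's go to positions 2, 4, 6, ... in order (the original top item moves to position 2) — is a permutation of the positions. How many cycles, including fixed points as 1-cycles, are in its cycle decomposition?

6

Trace each unvisited position around until it returns:
(1 2 4 8 16) (3 6 12 24 17) (5 10 20 9 18) (7 14 28 25 19) (11 22 13 26 21) (15 30 29 27 23)
6 cycles in total.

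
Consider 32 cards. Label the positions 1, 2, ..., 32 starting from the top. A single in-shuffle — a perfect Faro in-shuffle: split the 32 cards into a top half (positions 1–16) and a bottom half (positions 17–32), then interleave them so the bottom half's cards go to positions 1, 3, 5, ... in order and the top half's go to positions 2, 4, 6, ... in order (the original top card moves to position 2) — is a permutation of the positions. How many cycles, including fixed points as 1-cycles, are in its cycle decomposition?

4

Trace each unvisited position around until it returns:
(1 2 4 8 16 32 31 29 25 17) (3 6 12 24 15 30 27 21 9 18) (5 10 20 7 14 28 23 13 26 19) (11 22)
4 cycles in total.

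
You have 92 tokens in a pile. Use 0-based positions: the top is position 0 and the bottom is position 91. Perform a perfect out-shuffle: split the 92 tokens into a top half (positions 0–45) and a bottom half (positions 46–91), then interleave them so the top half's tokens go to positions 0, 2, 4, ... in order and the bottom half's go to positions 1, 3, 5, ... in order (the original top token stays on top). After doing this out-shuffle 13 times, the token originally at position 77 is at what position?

Track position through each out-shuffle: 77 → 63 → 35 → 70 → 49 → ... (continuing for 13 shuffles total) → 63.

63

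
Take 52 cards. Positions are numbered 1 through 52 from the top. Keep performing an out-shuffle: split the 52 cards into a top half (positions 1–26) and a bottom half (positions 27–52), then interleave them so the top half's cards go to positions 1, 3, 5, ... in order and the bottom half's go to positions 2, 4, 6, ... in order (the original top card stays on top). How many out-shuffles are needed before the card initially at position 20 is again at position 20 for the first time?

Follow position 20 under repeated out-shuffles:
20 → 39 → 26 → 51 → 50 → 48 → 44 → 36 → 20
It first returns after 8 out-shuffles.

8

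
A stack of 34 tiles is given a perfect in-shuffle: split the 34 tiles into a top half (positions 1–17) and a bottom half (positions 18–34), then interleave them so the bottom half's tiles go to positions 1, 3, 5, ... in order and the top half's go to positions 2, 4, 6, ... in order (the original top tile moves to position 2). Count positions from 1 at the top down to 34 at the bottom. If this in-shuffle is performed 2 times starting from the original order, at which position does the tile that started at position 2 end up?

Track the tile's position through each in-shuffle:
2 → 4 → 8

8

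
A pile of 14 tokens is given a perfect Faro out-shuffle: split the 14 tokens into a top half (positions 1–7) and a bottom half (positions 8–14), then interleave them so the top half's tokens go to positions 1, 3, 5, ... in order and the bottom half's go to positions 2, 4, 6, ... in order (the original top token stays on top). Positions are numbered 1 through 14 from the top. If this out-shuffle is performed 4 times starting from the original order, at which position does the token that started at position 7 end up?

Track the token's position through each out-shuffle:
7 → 13 → 12 → 10 → 6

6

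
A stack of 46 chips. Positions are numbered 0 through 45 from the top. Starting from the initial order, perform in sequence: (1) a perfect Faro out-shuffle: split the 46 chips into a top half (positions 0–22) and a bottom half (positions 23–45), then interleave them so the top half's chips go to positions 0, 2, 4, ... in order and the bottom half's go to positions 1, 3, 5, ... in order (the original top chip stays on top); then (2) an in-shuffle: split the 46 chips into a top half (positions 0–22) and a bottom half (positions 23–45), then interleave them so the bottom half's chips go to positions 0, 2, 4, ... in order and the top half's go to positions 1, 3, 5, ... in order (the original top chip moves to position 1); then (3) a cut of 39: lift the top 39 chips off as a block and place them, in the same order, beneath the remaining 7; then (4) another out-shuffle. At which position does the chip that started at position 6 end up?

19

Track the chip from position 6 forward through each operation:
  after op 1 (out-shuffle): 6 → 12
  after op 2 (in-shuffle): 12 → 25
  after op 3 (cut 39): 25 → 32
  after op 4 (out-shuffle): 32 → 19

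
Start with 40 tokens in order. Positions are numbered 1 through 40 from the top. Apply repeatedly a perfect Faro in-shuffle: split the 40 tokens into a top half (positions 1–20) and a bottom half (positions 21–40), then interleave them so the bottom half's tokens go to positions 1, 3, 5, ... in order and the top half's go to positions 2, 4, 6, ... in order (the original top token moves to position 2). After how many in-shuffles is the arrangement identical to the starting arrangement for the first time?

The in-shuffle permutes the 40 positions with cycle lengths [20, 20].
Every token is home exactly when every cycle has completed a whole number of laps, i.e. after lcm(20) = 20 in-shuffles.

20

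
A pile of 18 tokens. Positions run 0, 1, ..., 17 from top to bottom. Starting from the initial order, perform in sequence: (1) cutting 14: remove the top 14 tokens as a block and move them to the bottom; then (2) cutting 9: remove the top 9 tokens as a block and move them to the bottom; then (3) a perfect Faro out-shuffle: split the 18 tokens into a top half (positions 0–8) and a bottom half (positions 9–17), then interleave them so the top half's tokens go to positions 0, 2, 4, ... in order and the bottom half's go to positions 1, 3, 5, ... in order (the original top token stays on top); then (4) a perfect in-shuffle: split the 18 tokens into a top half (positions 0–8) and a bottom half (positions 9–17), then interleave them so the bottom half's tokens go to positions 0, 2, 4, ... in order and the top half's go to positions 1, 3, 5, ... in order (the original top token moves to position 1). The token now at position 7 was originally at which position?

15

Undo the operations in reverse order, starting from position 7:
  undo op 4 (in-shuffle, from top half): 7 ← 3
  undo op 3 (out-shuffle, from bottom half): 3 ← 10
  undo op 2 (cut 9): 10 ← 1
  undo op 1 (cut 14): 1 ← 15
So the token at position 7 came from original position 15.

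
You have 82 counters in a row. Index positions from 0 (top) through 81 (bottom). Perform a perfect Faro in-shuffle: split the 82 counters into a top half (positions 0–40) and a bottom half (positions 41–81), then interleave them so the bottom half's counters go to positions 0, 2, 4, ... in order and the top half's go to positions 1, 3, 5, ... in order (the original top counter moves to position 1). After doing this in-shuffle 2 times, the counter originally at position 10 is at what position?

Track the counter's position through each in-shuffle:
10 → 21 → 43

43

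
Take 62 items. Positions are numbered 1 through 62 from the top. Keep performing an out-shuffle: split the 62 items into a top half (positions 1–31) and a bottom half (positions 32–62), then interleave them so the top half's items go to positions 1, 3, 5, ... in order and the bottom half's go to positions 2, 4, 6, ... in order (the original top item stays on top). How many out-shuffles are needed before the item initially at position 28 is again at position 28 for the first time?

60

Follow position 28 under repeated out-shuffles:
28 → 55 → 48 → 34 → 6 → 11 → 21 → 41 → ... → 28 (length 60)
It first returns after 60 out-shuffles.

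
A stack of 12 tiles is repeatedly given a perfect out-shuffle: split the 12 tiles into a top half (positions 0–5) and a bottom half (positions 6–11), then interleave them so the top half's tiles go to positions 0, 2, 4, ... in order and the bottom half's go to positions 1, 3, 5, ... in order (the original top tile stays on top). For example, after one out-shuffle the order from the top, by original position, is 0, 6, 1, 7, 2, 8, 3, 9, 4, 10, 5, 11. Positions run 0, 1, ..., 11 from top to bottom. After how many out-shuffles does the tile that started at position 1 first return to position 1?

10

Follow position 1 under repeated out-shuffles:
1 → 2 → 4 → 8 → 5 → 10 → 9 → 7 → 3 → 6 → 1
It first returns after 10 out-shuffles.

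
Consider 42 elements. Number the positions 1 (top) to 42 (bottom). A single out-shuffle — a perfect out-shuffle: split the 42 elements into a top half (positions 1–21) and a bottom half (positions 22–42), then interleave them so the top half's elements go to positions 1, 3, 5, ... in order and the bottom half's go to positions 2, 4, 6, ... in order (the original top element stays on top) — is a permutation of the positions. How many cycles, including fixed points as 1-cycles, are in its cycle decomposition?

Trace each unvisited position around until it returns:
(1) (2 3 5 9 17 33 ... len 20) (4 7 13 25 8 15 ... len 20) (42)
4 cycles in total.

4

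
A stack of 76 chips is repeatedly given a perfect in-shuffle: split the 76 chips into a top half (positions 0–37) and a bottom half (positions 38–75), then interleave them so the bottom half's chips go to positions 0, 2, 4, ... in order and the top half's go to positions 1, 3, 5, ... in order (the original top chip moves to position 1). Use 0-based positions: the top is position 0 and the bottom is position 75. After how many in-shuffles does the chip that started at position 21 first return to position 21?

3

Follow position 21 under repeated in-shuffles:
21 → 43 → 10 → 21
It first returns after 3 in-shuffles.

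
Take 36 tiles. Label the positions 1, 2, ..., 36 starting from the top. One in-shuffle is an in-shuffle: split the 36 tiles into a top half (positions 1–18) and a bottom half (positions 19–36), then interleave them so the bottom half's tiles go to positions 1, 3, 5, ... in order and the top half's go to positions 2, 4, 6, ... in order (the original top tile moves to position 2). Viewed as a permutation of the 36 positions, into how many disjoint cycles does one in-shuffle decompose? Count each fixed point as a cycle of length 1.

1

Trace each unvisited position around until it returns:
(1 2 4 8 16 32 ... len 36)
1 cycle in total.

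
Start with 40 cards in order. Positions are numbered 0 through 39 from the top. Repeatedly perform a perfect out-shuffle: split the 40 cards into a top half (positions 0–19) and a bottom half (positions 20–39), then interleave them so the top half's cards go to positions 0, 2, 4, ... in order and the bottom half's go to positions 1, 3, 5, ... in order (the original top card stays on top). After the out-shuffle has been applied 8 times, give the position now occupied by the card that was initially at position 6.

Track the card's position through each out-shuffle:
6 → 12 → 24 → 9 → 18 → 36 → 33 → 27 → 15

15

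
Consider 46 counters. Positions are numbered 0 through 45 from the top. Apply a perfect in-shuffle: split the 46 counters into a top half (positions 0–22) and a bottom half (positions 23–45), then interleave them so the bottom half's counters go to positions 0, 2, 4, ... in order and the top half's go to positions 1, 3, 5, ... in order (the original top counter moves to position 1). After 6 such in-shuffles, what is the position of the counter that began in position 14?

Track the counter's position through each in-shuffle:
14 → 29 → 12 → 25 → 4 → 9 → 19

19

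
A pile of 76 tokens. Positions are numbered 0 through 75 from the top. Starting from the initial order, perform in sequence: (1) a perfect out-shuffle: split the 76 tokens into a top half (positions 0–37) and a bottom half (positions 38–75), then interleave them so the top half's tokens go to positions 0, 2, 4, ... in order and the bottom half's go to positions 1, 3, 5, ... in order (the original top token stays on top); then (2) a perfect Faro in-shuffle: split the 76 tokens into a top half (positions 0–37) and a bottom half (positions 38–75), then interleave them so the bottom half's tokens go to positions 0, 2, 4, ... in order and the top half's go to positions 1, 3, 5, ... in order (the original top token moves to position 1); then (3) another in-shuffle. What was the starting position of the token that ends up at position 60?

36

Undo the operations in reverse order, starting from position 60:
  undo op 3 (in-shuffle, from bottom half): 60 ← 68
  undo op 2 (in-shuffle, from bottom half): 68 ← 72
  undo op 1 (out-shuffle, from top half): 72 ← 36
So the token at position 60 came from original position 36.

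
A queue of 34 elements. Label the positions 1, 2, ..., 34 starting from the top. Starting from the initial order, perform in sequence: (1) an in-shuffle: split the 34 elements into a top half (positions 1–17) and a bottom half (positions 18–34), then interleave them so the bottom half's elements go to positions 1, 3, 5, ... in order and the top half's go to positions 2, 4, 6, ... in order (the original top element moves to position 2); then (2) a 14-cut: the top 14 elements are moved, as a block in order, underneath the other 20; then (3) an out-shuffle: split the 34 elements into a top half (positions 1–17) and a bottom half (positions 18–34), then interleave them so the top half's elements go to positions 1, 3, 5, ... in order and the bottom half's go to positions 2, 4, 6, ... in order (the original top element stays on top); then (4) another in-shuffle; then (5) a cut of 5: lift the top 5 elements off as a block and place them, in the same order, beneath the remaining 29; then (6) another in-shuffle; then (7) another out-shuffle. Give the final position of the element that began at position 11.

29

Track the element from position 11 forward through each operation:
  after op 1 (in-shuffle): 11 → 22
  after op 2 (cut 14): 22 → 8
  after op 3 (out-shuffle): 8 → 15
  after op 4 (in-shuffle): 15 → 30
  after op 5 (cut 5): 30 → 25
  after op 6 (in-shuffle): 25 → 15
  after op 7 (out-shuffle): 15 → 29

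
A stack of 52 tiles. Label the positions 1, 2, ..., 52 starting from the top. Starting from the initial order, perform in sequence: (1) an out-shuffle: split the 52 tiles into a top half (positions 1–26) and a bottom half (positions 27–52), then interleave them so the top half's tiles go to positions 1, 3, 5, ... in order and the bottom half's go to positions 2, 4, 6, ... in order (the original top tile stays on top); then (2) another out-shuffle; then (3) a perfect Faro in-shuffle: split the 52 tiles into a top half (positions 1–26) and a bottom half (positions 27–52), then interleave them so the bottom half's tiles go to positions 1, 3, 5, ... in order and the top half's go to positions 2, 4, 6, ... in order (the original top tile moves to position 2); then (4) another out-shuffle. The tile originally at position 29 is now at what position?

43

Track the tile from position 29 forward through each operation:
  after op 1 (out-shuffle): 29 → 6
  after op 2 (out-shuffle): 6 → 11
  after op 3 (in-shuffle): 11 → 22
  after op 4 (out-shuffle): 22 → 43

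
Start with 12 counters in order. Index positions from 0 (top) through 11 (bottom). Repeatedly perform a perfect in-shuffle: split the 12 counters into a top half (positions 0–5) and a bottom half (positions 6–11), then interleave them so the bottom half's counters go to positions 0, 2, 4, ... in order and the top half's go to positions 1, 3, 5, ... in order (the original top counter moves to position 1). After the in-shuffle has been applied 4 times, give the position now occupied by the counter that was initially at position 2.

8

Track the counter's position through each in-shuffle:
2 → 5 → 11 → 10 → 8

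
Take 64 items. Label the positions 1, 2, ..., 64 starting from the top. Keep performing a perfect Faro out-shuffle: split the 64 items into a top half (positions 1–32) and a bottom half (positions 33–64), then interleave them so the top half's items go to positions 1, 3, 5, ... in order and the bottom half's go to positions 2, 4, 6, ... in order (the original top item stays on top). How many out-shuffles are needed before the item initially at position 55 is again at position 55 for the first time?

Follow position 55 under repeated out-shuffles:
55 → 46 → 28 → 55
It first returns after 3 out-shuffles.

3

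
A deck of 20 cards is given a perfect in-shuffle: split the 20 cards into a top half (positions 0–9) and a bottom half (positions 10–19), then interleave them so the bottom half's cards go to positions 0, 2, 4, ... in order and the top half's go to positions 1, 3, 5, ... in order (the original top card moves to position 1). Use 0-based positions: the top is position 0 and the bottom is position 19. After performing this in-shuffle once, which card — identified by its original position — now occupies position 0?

Work backwards from position 0, undoing one in-shuffle at a time:
0 ← 10
So the card now at position 0 started at position 10.

10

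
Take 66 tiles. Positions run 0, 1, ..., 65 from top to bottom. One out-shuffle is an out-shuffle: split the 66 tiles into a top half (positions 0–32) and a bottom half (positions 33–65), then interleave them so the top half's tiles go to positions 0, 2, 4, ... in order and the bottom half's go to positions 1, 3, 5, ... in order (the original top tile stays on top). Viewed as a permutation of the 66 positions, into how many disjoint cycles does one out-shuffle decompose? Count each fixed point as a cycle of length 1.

Trace each unvisited position around until it returns:
(0) (1 2 4 8 16 32 ... len 12) (3 6 12 24 48 31 ... len 12) (5 10 20 40 15 30 ... len 12) (7 14 28 56 47 29 ... len 12) (11 22 44 23 46 27 ... len 12) (13 26 52 39) (65)
8 cycles in total.

8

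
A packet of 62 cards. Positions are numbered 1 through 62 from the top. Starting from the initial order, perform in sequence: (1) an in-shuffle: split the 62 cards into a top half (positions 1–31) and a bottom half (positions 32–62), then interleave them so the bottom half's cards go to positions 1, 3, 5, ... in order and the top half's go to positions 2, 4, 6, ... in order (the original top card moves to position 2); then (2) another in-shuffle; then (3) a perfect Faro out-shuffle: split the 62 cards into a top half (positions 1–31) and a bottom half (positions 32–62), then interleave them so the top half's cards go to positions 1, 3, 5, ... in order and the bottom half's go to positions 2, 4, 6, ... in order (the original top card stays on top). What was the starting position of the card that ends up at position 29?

Undo the operations in reverse order, starting from position 29:
  undo op 3 (out-shuffle, from top half): 29 ← 15
  undo op 2 (in-shuffle, from bottom half): 15 ← 39
  undo op 1 (in-shuffle, from bottom half): 39 ← 51
So the card at position 29 came from original position 51.

51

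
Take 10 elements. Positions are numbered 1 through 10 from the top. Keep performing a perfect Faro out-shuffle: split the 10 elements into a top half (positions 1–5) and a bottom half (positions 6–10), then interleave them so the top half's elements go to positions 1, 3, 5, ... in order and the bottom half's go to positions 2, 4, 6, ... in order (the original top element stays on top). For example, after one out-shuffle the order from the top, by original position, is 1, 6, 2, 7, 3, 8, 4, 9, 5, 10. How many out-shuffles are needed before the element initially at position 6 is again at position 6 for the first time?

Follow position 6 under repeated out-shuffles:
6 → 2 → 3 → 5 → 9 → 8 → 6
It first returns after 6 out-shuffles.

6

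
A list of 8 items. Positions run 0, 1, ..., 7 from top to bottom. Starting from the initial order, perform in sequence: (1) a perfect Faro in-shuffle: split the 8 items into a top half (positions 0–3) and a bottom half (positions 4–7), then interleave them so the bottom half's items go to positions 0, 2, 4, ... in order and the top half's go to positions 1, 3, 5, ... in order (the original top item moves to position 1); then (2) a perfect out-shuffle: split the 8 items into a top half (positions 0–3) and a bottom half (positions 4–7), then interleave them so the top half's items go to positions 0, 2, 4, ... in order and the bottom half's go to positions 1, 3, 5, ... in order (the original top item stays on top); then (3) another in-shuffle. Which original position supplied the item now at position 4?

1

Undo the operations in reverse order, starting from position 4:
  undo op 3 (in-shuffle, from bottom half): 4 ← 6
  undo op 2 (out-shuffle, from top half): 6 ← 3
  undo op 1 (in-shuffle, from top half): 3 ← 1
So the item at position 4 came from original position 1.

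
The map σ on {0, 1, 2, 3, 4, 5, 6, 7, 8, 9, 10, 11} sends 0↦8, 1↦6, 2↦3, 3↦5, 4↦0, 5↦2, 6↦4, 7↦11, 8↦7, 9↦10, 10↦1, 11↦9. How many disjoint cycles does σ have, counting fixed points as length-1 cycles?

2

Cycle decomposition: (0 8 7 11 9 10 1 6 4) (2 3 5).
2 cycles.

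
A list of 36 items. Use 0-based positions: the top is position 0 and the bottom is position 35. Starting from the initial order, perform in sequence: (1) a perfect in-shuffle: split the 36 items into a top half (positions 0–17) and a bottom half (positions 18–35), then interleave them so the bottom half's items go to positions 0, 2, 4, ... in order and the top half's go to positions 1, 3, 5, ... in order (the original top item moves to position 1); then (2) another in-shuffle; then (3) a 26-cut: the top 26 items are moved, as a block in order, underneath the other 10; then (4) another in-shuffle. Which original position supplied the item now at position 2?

20

Undo the operations in reverse order, starting from position 2:
  undo op 4 (in-shuffle, from bottom half): 2 ← 19
  undo op 3 (cut 26): 19 ← 9
  undo op 2 (in-shuffle, from top half): 9 ← 4
  undo op 1 (in-shuffle, from bottom half): 4 ← 20
So the item at position 2 came from original position 20.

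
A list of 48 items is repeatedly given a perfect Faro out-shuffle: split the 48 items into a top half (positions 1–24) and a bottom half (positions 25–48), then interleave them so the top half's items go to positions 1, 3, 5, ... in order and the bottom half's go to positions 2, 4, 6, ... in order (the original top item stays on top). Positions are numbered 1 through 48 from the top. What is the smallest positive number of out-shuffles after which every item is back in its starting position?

The out-shuffle permutes the 48 positions with cycle lengths [1, 1, 23, 23].
Every item is home exactly when every cycle has completed a whole number of laps, i.e. after lcm(1, 23) = 23 out-shuffles.

23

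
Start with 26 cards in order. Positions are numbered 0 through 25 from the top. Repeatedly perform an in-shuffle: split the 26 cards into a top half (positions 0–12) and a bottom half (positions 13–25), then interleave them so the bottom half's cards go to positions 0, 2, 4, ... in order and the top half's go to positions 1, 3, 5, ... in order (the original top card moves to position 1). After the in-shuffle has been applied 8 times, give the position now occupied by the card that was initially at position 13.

Track the card's position through each in-shuffle:
13 → 0 → 1 → 3 → 7 → 15 → 4 → 9 → 19

19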